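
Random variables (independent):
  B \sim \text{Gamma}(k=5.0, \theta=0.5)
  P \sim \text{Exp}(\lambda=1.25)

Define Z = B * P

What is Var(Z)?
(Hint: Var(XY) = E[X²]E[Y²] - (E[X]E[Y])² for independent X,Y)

Var(XY) = E[X²]E[Y²] - (E[X]E[Y])²
E[B] = 2.5, Var(B) = 1.25
E[P] = 0.8, Var(P) = 0.64
E[B²] = 1.25 + 2.5² = 7.5
E[P²] = 0.64 + 0.8² = 1.28
Var(Z) = 7.5*1.28 - (2.5*0.8)²
= 9.6 - 4 = 5.6

5.6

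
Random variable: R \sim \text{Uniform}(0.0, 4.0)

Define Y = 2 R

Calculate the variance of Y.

For Y = aR + b: Var(Y) = a² * Var(R)
Var(R) = (4 - 0)^2/12 = 1.3333333
Var(Y) = 2² * 1.3333333 = 4 * 1.3333333 = 5.3333333

5.3333333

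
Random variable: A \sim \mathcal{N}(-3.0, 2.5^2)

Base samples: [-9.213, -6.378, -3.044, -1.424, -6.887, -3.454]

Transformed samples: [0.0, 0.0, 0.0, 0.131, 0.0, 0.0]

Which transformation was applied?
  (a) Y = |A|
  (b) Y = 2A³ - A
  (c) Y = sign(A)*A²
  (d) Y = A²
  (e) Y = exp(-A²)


Checking option (e) Y = exp(-A²):
  A = -9.213 -> Y = 0.0 ✓
  A = -6.378 -> Y = 0.0 ✓
  A = -3.044 -> Y = 0.0 ✓
All samples match this transformation.

(e) exp(-A²)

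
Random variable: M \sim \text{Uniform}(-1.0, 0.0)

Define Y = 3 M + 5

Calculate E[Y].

For Y = 3M + 5:
E[Y] = 3 * E[M] + 5
E[M] = (-1 + 0)/2 = -0.5
E[Y] = 3 * (-0.5) + 5 = 3.5

3.5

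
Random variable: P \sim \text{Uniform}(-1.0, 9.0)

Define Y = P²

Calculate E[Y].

Using E[X²] = Var(X) + (E[X])²:
E[P] = 4
Var(P) = (9 + 1)^2/12 = 8.3333333
E[P²] = 8.3333333 + 4² = 8.3333333 + 16 = 24.333333

24.333333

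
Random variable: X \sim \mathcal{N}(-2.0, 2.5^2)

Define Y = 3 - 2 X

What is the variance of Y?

For Y = aX + b: Var(Y) = a² * Var(X)
Var(X) = 2.5^2 = 6.25
Var(Y) = (-2)² * 6.25 = 4 * 6.25 = 25

25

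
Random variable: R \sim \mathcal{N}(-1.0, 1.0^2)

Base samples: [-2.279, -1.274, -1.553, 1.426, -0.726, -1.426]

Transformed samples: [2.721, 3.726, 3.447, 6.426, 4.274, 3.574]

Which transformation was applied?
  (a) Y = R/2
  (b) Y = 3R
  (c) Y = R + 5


Checking option (c) Y = R + 5:
  R = -2.279 -> Y = 2.721 ✓
  R = -1.274 -> Y = 3.726 ✓
  R = -1.553 -> Y = 3.447 ✓
All samples match this transformation.

(c) R + 5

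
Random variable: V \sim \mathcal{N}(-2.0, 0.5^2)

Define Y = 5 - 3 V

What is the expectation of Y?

For Y = -3V + 5:
E[Y] = -3 * E[V] + 5
E[V] = -2.0 = -2
E[Y] = -3 * (-2) + 5 = 11

11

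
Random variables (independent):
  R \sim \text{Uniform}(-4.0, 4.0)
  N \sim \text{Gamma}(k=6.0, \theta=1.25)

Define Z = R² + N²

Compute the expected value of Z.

E[Z] = E[R²] + E[N²]
E[R²] = Var(R) + E[R]² = 5.3333333 + 0 = 5.3333333
E[N²] = Var(N) + E[N]² = 9.375 + 56.25 = 65.625
E[Z] = 5.3333333 + 65.625 = 70.958333

70.958333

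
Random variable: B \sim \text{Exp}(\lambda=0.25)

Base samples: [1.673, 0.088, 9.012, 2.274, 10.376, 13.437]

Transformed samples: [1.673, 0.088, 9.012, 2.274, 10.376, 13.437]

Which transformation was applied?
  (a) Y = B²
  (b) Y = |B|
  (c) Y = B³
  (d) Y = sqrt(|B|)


Checking option (b) Y = |B|:
  B = 1.673 -> Y = 1.673 ✓
  B = 0.088 -> Y = 0.088 ✓
  B = 9.012 -> Y = 9.012 ✓
All samples match this transformation.

(b) |B|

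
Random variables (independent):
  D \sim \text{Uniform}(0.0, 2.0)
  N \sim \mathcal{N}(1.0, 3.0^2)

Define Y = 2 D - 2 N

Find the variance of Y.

For independent RVs: Var(aX + bY) = a²Var(X) + b²Var(Y)
Var(D) = 0.33333333
Var(N) = 9
Var(Y) = 2²*0.33333333 + (-2)²*9
= 4*0.33333333 + 4*9 = 37.333333

37.333333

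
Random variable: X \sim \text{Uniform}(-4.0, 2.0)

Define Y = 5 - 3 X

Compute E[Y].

For Y = -3X + 5:
E[Y] = -3 * E[X] + 5
E[X] = (-4 + 2)/2 = -1
E[Y] = -3 * (-1) + 5 = 8

8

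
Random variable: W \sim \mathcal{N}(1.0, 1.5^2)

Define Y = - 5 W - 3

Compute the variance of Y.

For Y = aW + b: Var(Y) = a² * Var(W)
Var(W) = 1.5^2 = 2.25
Var(Y) = (-5)² * 2.25 = 25 * 2.25 = 56.25

56.25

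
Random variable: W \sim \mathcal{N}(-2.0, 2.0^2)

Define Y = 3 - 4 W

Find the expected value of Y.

For Y = -4W + 3:
E[Y] = -4 * E[W] + 3
E[W] = -2.0 = -2
E[Y] = -4 * (-2) + 3 = 11

11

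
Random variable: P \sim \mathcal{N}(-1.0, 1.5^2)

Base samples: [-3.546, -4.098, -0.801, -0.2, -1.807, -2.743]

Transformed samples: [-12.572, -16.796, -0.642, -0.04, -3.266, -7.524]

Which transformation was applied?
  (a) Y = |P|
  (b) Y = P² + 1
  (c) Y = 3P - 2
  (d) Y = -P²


Checking option (d) Y = -P²:
  P = -3.546 -> Y = -12.572 ✓
  P = -4.098 -> Y = -16.796 ✓
  P = -0.801 -> Y = -0.642 ✓
All samples match this transformation.

(d) -P²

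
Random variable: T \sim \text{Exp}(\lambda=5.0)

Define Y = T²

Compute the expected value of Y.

E[T²] = Var(T) + (E[T])² = 0.04 + 0.04 = 0.08

0.08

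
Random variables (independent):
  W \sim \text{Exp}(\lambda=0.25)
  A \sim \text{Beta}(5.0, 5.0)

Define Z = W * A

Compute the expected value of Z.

For independent RVs: E[XY] = E[X]*E[Y]
E[W] = 4
E[A] = 0.5
E[Z] = 4 * 0.5 = 2

2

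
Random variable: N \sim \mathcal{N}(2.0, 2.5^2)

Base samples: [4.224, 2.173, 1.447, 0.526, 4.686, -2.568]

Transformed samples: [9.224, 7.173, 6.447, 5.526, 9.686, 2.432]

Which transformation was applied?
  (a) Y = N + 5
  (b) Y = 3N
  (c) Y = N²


Checking option (a) Y = N + 5:
  N = 4.224 -> Y = 9.224 ✓
  N = 2.173 -> Y = 7.173 ✓
  N = 1.447 -> Y = 6.447 ✓
All samples match this transformation.

(a) N + 5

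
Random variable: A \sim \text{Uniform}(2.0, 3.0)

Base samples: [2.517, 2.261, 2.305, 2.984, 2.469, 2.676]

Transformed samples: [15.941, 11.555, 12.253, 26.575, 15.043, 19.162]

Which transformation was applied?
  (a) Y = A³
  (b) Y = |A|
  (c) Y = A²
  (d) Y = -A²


Checking option (a) Y = A³:
  A = 2.517 -> Y = 15.941 ✓
  A = 2.261 -> Y = 11.555 ✓
  A = 2.305 -> Y = 12.253 ✓
All samples match this transformation.

(a) A³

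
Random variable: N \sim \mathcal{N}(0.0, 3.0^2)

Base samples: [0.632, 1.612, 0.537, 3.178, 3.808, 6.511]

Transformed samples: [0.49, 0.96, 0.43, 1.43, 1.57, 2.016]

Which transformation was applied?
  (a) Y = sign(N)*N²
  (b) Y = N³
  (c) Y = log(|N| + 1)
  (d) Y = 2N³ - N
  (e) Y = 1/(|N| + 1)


Checking option (c) Y = log(|N| + 1):
  N = 0.632 -> Y = 0.49 ✓
  N = 1.612 -> Y = 0.96 ✓
  N = 0.537 -> Y = 0.43 ✓
All samples match this transformation.

(c) log(|N| + 1)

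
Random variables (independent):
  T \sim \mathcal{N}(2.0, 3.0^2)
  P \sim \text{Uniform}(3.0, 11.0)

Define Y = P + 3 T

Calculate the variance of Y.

For independent RVs: Var(aX + bY) = a²Var(X) + b²Var(Y)
Var(T) = 9
Var(P) = 5.3333333
Var(Y) = 3²*9 + 1²*5.3333333
= 9*9 + 1*5.3333333 = 86.333333

86.333333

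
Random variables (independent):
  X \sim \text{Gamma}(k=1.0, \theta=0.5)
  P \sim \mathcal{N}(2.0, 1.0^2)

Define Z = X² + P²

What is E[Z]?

E[Z] = E[X²] + E[P²]
E[X²] = Var(X) + E[X]² = 0.25 + 0.25 = 0.5
E[P²] = Var(P) + E[P]² = 1 + 4 = 5
E[Z] = 0.5 + 5 = 5.5

5.5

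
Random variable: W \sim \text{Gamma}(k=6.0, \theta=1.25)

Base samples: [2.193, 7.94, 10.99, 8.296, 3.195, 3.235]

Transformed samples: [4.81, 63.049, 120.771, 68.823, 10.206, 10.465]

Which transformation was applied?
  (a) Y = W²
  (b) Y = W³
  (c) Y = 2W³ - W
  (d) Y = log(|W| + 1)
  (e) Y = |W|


Checking option (a) Y = W²:
  W = 2.193 -> Y = 4.81 ✓
  W = 7.94 -> Y = 63.049 ✓
  W = 10.99 -> Y = 120.771 ✓
All samples match this transformation.

(a) W²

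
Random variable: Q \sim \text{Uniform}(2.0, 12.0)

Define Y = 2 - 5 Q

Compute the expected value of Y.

For Y = -5Q + 2:
E[Y] = -5 * E[Q] + 2
E[Q] = (2 + 12)/2 = 7
E[Y] = -5 * 7 + 2 = -33

-33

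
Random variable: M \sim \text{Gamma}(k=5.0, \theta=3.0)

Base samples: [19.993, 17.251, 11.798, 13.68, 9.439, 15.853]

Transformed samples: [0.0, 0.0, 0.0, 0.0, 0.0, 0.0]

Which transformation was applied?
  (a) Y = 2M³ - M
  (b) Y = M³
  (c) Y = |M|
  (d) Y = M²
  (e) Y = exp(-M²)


Checking option (e) Y = exp(-M²):
  M = 19.993 -> Y = 0.0 ✓
  M = 17.251 -> Y = 0.0 ✓
  M = 11.798 -> Y = 0.0 ✓
All samples match this transformation.

(e) exp(-M²)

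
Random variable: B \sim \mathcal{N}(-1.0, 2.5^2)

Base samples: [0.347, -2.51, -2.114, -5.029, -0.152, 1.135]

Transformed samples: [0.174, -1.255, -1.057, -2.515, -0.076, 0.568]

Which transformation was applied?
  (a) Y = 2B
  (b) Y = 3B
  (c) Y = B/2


Checking option (c) Y = B/2:
  B = 0.347 -> Y = 0.174 ✓
  B = -2.51 -> Y = -1.255 ✓
  B = -2.114 -> Y = -1.057 ✓
All samples match this transformation.

(c) B/2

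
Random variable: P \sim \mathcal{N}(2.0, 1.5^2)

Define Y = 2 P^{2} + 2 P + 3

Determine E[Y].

E[Y] = 2*E[P²] + 2*E[P] + 3
E[P] = 2
E[P²] = Var(P) + (E[P])² = 2.25 + 4 = 6.25
E[Y] = 2*6.25 + 2*2 + 3 = 19.5

19.5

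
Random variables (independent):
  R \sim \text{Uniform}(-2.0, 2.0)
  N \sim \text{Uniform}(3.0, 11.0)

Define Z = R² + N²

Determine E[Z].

E[Z] = E[R²] + E[N²]
E[R²] = Var(R) + E[R]² = 1.3333333 + 0 = 1.3333333
E[N²] = Var(N) + E[N]² = 5.3333333 + 49 = 54.333333
E[Z] = 1.3333333 + 54.333333 = 55.666667

55.666667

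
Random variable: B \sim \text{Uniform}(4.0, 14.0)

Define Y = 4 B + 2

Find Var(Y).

For Y = aB + b: Var(Y) = a² * Var(B)
Var(B) = (14 - 4)^2/12 = 8.3333333
Var(Y) = 4² * 8.3333333 = 16 * 8.3333333 = 133.33333

133.33333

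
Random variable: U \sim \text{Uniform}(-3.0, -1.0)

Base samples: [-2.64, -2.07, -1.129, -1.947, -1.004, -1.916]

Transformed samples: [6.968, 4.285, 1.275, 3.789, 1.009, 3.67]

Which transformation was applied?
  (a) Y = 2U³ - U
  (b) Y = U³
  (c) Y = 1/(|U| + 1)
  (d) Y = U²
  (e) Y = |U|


Checking option (d) Y = U²:
  U = -2.64 -> Y = 6.968 ✓
  U = -2.07 -> Y = 4.285 ✓
  U = -1.129 -> Y = 1.275 ✓
All samples match this transformation.

(d) U²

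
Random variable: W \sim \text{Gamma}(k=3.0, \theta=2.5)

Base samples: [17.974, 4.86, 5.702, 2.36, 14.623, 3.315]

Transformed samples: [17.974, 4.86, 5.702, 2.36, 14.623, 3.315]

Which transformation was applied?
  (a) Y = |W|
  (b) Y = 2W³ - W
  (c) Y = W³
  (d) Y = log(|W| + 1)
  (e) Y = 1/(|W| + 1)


Checking option (a) Y = |W|:
  W = 17.974 -> Y = 17.974 ✓
  W = 4.86 -> Y = 4.86 ✓
  W = 5.702 -> Y = 5.702 ✓
All samples match this transformation.

(a) |W|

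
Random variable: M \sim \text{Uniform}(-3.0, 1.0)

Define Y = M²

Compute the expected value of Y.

Using E[X²] = Var(X) + (E[X])²:
E[M] = -1
Var(M) = (1 + 3)^2/12 = 1.3333333
E[M²] = 1.3333333 + (-1)² = 1.3333333 + 1 = 2.3333333

2.3333333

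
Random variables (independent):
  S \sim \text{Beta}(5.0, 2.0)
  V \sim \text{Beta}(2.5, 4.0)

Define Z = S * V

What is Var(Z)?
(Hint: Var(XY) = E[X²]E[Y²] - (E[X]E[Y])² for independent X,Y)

Var(XY) = E[X²]E[Y²] - (E[X]E[Y])²
E[S] = 0.71428571, Var(S) = 0.025510204
E[V] = 0.38461538, Var(V) = 0.031558185
E[S²] = 0.025510204 + 0.71428571² = 0.53571429
E[V²] = 0.031558185 + 0.38461538² = 0.17948718
Var(Z) = 0.53571429*0.17948718 - (0.71428571*0.38461538)²
= 0.096153846 - 0.075473977 = 0.02067987

0.02067987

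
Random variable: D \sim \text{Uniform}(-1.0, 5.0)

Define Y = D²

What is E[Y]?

E[D²] = Var(D) + (E[D])² = 3 + 4 = 7

7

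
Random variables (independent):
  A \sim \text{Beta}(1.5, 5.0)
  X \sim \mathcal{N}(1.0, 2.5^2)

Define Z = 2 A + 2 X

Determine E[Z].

E[Z] = 2*E[A] + 2*E[X]
E[A] = 0.23076923
E[X] = 1
E[Z] = 2*0.23076923 + 2*1 = 2.4615385

2.4615385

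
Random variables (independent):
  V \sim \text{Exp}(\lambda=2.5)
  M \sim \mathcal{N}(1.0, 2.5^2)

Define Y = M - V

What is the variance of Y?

For independent RVs: Var(aX + bY) = a²Var(X) + b²Var(Y)
Var(V) = 0.16
Var(M) = 6.25
Var(Y) = (-1)²*0.16 + 1²*6.25
= 1*0.16 + 1*6.25 = 6.41

6.41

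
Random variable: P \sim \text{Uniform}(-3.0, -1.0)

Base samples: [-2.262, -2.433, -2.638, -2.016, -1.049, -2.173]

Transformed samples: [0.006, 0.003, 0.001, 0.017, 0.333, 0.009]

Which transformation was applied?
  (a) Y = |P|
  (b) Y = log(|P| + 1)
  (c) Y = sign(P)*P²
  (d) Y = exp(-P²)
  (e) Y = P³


Checking option (d) Y = exp(-P²):
  P = -2.262 -> Y = 0.006 ✓
  P = -2.433 -> Y = 0.003 ✓
  P = -2.638 -> Y = 0.001 ✓
All samples match this transformation.

(d) exp(-P²)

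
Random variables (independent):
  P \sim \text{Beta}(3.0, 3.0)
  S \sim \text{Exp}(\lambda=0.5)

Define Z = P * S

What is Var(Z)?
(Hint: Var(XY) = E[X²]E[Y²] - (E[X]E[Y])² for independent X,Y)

Var(XY) = E[X²]E[Y²] - (E[X]E[Y])²
E[P] = 0.5, Var(P) = 0.035714286
E[S] = 2, Var(S) = 4
E[P²] = 0.035714286 + 0.5² = 0.28571429
E[S²] = 4 + 2² = 8
Var(Z) = 0.28571429*8 - (0.5*2)²
= 2.2857143 - 1 = 1.2857143

1.2857143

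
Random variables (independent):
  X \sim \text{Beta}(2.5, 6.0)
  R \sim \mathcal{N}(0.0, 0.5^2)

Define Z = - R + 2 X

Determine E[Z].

E[Z] = 2*E[X] - 1*E[R]
E[X] = 0.29411765
E[R] = 0
E[Z] = 2*0.29411765 - 1*0 = 0.58823529

0.58823529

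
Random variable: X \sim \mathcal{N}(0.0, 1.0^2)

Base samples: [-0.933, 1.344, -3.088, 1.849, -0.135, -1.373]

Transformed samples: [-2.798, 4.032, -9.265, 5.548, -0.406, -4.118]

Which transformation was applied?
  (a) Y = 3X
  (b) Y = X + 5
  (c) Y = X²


Checking option (a) Y = 3X:
  X = -0.933 -> Y = -2.798 ✓
  X = 1.344 -> Y = 4.032 ✓
  X = -3.088 -> Y = -9.265 ✓
All samples match this transformation.

(a) 3X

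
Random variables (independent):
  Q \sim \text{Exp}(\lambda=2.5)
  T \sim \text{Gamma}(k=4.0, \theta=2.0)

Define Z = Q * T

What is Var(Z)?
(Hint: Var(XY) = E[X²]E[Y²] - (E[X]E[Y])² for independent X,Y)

Var(XY) = E[X²]E[Y²] - (E[X]E[Y])²
E[Q] = 0.4, Var(Q) = 0.16
E[T] = 8, Var(T) = 16
E[Q²] = 0.16 + 0.4² = 0.32
E[T²] = 16 + 8² = 80
Var(Z) = 0.32*80 - (0.4*8)²
= 25.6 - 10.24 = 15.36

15.36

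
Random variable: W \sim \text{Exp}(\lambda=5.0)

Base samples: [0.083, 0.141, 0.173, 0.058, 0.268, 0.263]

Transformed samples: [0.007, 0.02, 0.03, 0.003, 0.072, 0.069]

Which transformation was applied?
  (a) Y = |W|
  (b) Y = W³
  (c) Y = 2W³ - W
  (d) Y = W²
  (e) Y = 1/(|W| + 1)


Checking option (d) Y = W²:
  W = 0.083 -> Y = 0.007 ✓
  W = 0.141 -> Y = 0.02 ✓
  W = 0.173 -> Y = 0.03 ✓
All samples match this transformation.

(d) W²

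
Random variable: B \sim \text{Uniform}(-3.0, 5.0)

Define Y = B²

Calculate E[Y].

Using E[X²] = Var(X) + (E[X])²:
E[B] = 1
Var(B) = (5 + 3)^2/12 = 5.3333333
E[B²] = 5.3333333 + 1² = 5.3333333 + 1 = 6.3333333

6.3333333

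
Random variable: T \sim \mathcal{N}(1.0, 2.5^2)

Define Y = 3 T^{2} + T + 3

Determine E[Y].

E[Y] = 3*E[T²] + 1*E[T] + 3
E[T] = 1
E[T²] = Var(T) + (E[T])² = 6.25 + 1 = 7.25
E[Y] = 3*7.25 + 1*1 + 3 = 25.75

25.75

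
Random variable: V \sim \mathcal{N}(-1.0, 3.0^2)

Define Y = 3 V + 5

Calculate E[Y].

For Y = 3V + 5:
E[Y] = 3 * E[V] + 5
E[V] = -1.0 = -1
E[Y] = 3 * (-1) + 5 = 2

2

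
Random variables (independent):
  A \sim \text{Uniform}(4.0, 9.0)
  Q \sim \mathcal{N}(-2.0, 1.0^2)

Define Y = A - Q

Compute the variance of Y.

For independent RVs: Var(aX + bY) = a²Var(X) + b²Var(Y)
Var(A) = 2.0833333
Var(Q) = 1
Var(Y) = 1²*2.0833333 + (-1)²*1
= 1*2.0833333 + 1*1 = 3.0833333

3.0833333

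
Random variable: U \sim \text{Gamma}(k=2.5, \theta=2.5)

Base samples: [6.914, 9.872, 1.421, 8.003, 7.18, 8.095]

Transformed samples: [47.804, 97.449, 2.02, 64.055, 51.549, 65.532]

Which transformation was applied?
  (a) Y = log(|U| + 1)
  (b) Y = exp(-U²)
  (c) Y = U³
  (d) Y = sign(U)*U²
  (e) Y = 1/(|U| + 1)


Checking option (d) Y = sign(U)*U²:
  U = 6.914 -> Y = 47.804 ✓
  U = 9.872 -> Y = 97.449 ✓
  U = 1.421 -> Y = 2.02 ✓
All samples match this transformation.

(d) sign(U)*U²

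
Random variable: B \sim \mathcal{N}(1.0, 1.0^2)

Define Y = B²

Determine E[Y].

Using E[X²] = Var(X) + (E[X])²:
E[B] = 1
Var(B) = 1.0^2 = 1
E[B²] = 1 + 1² = 1 + 1 = 2

2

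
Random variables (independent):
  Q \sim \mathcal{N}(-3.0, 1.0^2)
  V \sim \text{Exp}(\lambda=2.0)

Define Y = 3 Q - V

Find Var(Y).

For independent RVs: Var(aX + bY) = a²Var(X) + b²Var(Y)
Var(Q) = 1
Var(V) = 0.25
Var(Y) = 3²*1 + (-1)²*0.25
= 9*1 + 1*0.25 = 9.25

9.25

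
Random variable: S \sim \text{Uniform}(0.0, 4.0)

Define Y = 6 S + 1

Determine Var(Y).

For Y = aS + b: Var(Y) = a² * Var(S)
Var(S) = (4 - 0)^2/12 = 1.3333333
Var(Y) = 6² * 1.3333333 = 36 * 1.3333333 = 48

48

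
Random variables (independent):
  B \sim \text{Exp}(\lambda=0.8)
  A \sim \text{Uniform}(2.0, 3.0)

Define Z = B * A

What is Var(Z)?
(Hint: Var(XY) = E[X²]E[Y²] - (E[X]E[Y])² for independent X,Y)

Var(XY) = E[X²]E[Y²] - (E[X]E[Y])²
E[B] = 1.25, Var(B) = 1.5625
E[A] = 2.5, Var(A) = 0.083333333
E[B²] = 1.5625 + 1.25² = 3.125
E[A²] = 0.083333333 + 2.5² = 6.3333333
Var(Z) = 3.125*6.3333333 - (1.25*2.5)²
= 19.791667 - 9.765625 = 10.026042

10.026042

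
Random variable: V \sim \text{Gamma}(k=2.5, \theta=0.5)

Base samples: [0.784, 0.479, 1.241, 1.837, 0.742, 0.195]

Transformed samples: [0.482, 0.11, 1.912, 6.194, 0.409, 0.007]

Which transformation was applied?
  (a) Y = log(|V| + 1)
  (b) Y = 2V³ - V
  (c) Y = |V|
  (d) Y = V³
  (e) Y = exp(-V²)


Checking option (d) Y = V³:
  V = 0.784 -> Y = 0.482 ✓
  V = 0.479 -> Y = 0.11 ✓
  V = 1.241 -> Y = 1.912 ✓
All samples match this transformation.

(d) V³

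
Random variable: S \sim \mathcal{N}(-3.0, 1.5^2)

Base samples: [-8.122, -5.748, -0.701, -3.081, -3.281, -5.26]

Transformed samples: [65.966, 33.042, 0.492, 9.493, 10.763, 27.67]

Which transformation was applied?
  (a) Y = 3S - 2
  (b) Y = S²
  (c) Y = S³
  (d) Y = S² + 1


Checking option (b) Y = S²:
  S = -8.122 -> Y = 65.966 ✓
  S = -5.748 -> Y = 33.042 ✓
  S = -0.701 -> Y = 0.492 ✓
All samples match this transformation.

(b) S²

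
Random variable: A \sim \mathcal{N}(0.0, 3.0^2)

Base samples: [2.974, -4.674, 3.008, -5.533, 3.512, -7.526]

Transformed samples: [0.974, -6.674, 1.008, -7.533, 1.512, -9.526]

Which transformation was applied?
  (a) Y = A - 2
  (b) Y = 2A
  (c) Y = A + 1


Checking option (a) Y = A - 2:
  A = 2.974 -> Y = 0.974 ✓
  A = -4.674 -> Y = -6.674 ✓
  A = 3.008 -> Y = 1.008 ✓
All samples match this transformation.

(a) A - 2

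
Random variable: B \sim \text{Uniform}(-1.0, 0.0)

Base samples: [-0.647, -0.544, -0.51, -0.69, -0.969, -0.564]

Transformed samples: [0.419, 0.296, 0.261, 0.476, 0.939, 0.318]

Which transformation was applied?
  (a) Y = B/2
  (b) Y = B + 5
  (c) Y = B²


Checking option (c) Y = B²:
  B = -0.647 -> Y = 0.419 ✓
  B = -0.544 -> Y = 0.296 ✓
  B = -0.51 -> Y = 0.261 ✓
All samples match this transformation.

(c) B²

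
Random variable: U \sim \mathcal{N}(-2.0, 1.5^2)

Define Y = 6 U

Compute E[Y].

For Y = 6U:
E[Y] = 6 * E[U]
E[U] = -2.0 = -2
E[Y] = 6 * (-2) = -12

-12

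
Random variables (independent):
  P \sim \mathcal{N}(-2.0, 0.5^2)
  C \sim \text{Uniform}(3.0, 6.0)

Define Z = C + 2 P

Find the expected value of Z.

E[Z] = 2*E[P] + 1*E[C]
E[P] = -2
E[C] = 4.5
E[Z] = 2*(-2) + 1*4.5 = 0.5

0.5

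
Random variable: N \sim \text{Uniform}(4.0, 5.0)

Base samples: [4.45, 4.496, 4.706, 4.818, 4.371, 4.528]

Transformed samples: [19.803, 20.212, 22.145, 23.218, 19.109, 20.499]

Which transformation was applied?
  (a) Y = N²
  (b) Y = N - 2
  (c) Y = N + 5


Checking option (a) Y = N²:
  N = 4.45 -> Y = 19.803 ✓
  N = 4.496 -> Y = 20.212 ✓
  N = 4.706 -> Y = 22.145 ✓
All samples match this transformation.

(a) N²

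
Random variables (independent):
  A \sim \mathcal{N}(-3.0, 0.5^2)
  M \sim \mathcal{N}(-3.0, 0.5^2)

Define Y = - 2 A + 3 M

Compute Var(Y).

For independent RVs: Var(aX + bY) = a²Var(X) + b²Var(Y)
Var(A) = 0.25
Var(M) = 0.25
Var(Y) = (-2)²*0.25 + 3²*0.25
= 4*0.25 + 9*0.25 = 3.25

3.25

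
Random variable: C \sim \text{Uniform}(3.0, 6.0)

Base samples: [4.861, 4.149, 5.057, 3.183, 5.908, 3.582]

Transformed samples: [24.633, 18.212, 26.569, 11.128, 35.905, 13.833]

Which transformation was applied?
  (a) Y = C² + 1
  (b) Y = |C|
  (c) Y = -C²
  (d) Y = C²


Checking option (a) Y = C² + 1:
  C = 4.861 -> Y = 24.633 ✓
  C = 4.149 -> Y = 18.212 ✓
  C = 5.057 -> Y = 26.569 ✓
All samples match this transformation.

(a) C² + 1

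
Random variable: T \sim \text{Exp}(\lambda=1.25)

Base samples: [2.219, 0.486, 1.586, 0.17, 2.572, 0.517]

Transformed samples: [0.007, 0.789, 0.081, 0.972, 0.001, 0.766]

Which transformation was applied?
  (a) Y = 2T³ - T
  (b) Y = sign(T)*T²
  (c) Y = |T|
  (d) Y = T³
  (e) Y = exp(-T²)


Checking option (e) Y = exp(-T²):
  T = 2.219 -> Y = 0.007 ✓
  T = 0.486 -> Y = 0.789 ✓
  T = 1.586 -> Y = 0.081 ✓
All samples match this transformation.

(e) exp(-T²)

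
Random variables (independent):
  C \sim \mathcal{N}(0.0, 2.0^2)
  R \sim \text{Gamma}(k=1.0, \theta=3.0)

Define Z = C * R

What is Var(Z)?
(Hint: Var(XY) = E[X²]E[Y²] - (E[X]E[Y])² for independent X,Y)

Var(XY) = E[X²]E[Y²] - (E[X]E[Y])²
E[C] = 0, Var(C) = 4
E[R] = 3, Var(R) = 9
E[C²] = 4 + 0² = 4
E[R²] = 9 + 3² = 18
Var(Z) = 4*18 - (0*3)²
= 72 - 0 = 72

72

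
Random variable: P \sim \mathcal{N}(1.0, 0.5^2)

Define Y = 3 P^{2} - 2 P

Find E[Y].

E[Y] = 3*E[P²] - 2*E[P]
E[P] = 1
E[P²] = Var(P) + (E[P])² = 0.25 + 1 = 1.25
E[Y] = 3*1.25 - 2*1 = 1.75

1.75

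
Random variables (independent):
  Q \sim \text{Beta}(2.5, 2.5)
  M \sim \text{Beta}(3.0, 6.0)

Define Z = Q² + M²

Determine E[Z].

E[Z] = E[Q²] + E[M²]
E[Q²] = Var(Q) + E[Q]² = 0.041666667 + 0.25 = 0.29166667
E[M²] = Var(M) + E[M]² = 0.022222222 + 0.11111111 = 0.13333333
E[Z] = 0.29166667 + 0.13333333 = 0.425

0.425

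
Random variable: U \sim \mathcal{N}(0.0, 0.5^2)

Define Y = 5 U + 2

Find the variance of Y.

For Y = aU + b: Var(Y) = a² * Var(U)
Var(U) = 0.5^2 = 0.25
Var(Y) = 5² * 0.25 = 25 * 0.25 = 6.25

6.25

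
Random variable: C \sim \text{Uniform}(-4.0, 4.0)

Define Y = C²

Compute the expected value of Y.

Using E[X²] = Var(X) + (E[X])²:
E[C] = 0
Var(C) = (4 + 4)^2/12 = 5.3333333
E[C²] = 5.3333333 + 0² = 5.3333333 + 0 = 5.3333333

5.3333333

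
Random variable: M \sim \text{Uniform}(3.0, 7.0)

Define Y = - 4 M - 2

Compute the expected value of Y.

For Y = -4M - 2:
E[Y] = -4 * E[M] - 2
E[M] = (3 + 7)/2 = 5
E[Y] = -4 * 5 - 2 = -22

-22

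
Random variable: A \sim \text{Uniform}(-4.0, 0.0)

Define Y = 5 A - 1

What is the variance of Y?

For Y = aA + b: Var(Y) = a² * Var(A)
Var(A) = (0 + 4)^2/12 = 1.3333333
Var(Y) = 5² * 1.3333333 = 25 * 1.3333333 = 33.333333

33.333333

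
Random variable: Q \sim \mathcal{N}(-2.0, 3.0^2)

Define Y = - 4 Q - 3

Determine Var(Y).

For Y = aQ + b: Var(Y) = a² * Var(Q)
Var(Q) = 3.0^2 = 9
Var(Y) = (-4)² * 9 = 16 * 9 = 144

144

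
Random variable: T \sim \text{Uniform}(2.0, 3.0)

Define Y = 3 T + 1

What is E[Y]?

For Y = 3T + 1:
E[Y] = 3 * E[T] + 1
E[T] = (2 + 3)/2 = 2.5
E[Y] = 3 * 2.5 + 1 = 8.5

8.5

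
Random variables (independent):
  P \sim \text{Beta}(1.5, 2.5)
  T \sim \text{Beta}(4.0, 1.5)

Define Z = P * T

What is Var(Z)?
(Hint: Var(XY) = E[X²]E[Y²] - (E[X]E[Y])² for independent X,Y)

Var(XY) = E[X²]E[Y²] - (E[X]E[Y])²
E[P] = 0.375, Var(P) = 0.046875
E[T] = 0.72727273, Var(T) = 0.03051494
E[P²] = 0.046875 + 0.375² = 0.1875
E[T²] = 0.03051494 + 0.72727273² = 0.55944056
Var(Z) = 0.1875*0.55944056 - (0.375*0.72727273)²
= 0.1048951 - 0.074380165 = 0.03051494

0.03051494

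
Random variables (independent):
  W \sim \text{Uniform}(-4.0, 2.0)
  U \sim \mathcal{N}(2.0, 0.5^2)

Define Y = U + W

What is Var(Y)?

For independent RVs: Var(aX + bY) = a²Var(X) + b²Var(Y)
Var(W) = 3
Var(U) = 0.25
Var(Y) = 1²*3 + 1²*0.25
= 1*3 + 1*0.25 = 3.25

3.25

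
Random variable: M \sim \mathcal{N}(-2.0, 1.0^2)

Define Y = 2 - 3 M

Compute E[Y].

For Y = -3M + 2:
E[Y] = -3 * E[M] + 2
E[M] = -2.0 = -2
E[Y] = -3 * (-2) + 2 = 8

8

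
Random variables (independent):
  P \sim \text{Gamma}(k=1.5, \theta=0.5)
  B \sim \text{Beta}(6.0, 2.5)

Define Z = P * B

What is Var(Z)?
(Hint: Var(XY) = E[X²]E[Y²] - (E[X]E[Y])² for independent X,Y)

Var(XY) = E[X²]E[Y²] - (E[X]E[Y])²
E[P] = 0.75, Var(P) = 0.375
E[B] = 0.70588235, Var(B) = 0.021853943
E[P²] = 0.375 + 0.75² = 0.9375
E[B²] = 0.021853943 + 0.70588235² = 0.52012384
Var(Z) = 0.9375*0.52012384 - (0.75*0.70588235)²
= 0.4876161 - 0.28027682 = 0.20733928

0.20733928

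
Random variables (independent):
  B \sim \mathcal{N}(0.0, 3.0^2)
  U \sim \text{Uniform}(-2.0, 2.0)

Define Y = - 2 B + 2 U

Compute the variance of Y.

For independent RVs: Var(aX + bY) = a²Var(X) + b²Var(Y)
Var(B) = 9
Var(U) = 1.3333333
Var(Y) = (-2)²*9 + 2²*1.3333333
= 4*9 + 4*1.3333333 = 41.333333

41.333333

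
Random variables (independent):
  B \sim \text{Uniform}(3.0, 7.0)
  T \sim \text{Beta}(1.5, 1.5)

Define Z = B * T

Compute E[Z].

For independent RVs: E[XY] = E[X]*E[Y]
E[B] = 5
E[T] = 0.5
E[Z] = 5 * 0.5 = 2.5

2.5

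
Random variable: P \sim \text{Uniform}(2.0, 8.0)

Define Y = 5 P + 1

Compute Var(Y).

For Y = aP + b: Var(Y) = a² * Var(P)
Var(P) = (8 - 2)^2/12 = 3
Var(Y) = 5² * 3 = 25 * 3 = 75

75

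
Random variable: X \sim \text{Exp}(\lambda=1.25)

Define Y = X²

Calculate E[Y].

Using E[X²] = Var(X) + (E[X])²:
E[X] = 0.8
Var(X) = 1/1.25^2 = 0.64
E[X²] = 0.64 + 0.8² = 0.64 + 0.64 = 1.28

1.28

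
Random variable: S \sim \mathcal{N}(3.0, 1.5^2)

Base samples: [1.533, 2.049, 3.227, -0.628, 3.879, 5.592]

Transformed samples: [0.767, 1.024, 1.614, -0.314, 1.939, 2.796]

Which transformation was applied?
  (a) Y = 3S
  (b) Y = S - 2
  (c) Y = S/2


Checking option (c) Y = S/2:
  S = 1.533 -> Y = 0.767 ✓
  S = 2.049 -> Y = 1.024 ✓
  S = 3.227 -> Y = 1.614 ✓
All samples match this transformation.

(c) S/2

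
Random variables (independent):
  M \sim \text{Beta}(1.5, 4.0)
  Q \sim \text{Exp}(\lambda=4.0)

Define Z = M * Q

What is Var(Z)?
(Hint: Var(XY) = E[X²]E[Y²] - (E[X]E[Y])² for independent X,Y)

Var(XY) = E[X²]E[Y²] - (E[X]E[Y])²
E[M] = 0.27272727, Var(M) = 0.03051494
E[Q] = 0.25, Var(Q) = 0.0625
E[M²] = 0.03051494 + 0.27272727² = 0.1048951
E[Q²] = 0.0625 + 0.25² = 0.125
Var(Z) = 0.1048951*0.125 - (0.27272727*0.25)²
= 0.013111888 - 0.0046487603 = 0.0084631278

0.0084631278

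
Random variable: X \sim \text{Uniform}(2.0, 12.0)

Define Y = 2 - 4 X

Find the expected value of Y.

For Y = -4X + 2:
E[Y] = -4 * E[X] + 2
E[X] = (2 + 12)/2 = 7
E[Y] = -4 * 7 + 2 = -26

-26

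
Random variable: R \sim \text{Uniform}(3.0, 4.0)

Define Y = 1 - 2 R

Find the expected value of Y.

For Y = -2R + 1:
E[Y] = -2 * E[R] + 1
E[R] = (3 + 4)/2 = 3.5
E[Y] = -2 * 3.5 + 1 = -6

-6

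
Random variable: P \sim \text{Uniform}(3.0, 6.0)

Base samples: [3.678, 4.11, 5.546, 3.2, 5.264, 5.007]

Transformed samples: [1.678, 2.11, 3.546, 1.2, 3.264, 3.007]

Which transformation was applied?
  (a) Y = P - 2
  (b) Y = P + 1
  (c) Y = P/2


Checking option (a) Y = P - 2:
  P = 3.678 -> Y = 1.678 ✓
  P = 4.11 -> Y = 2.11 ✓
  P = 5.546 -> Y = 3.546 ✓
All samples match this transformation.

(a) P - 2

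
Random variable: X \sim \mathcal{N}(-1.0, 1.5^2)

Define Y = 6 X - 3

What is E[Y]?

For Y = 6X - 3:
E[Y] = 6 * E[X] - 3
E[X] = -1.0 = -1
E[Y] = 6 * (-1) - 3 = -9

-9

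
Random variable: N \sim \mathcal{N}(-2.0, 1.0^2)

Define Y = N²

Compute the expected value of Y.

Using E[X²] = Var(X) + (E[X])²:
E[N] = -2
Var(N) = 1.0^2 = 1
E[N²] = 1 + (-2)² = 1 + 4 = 5

5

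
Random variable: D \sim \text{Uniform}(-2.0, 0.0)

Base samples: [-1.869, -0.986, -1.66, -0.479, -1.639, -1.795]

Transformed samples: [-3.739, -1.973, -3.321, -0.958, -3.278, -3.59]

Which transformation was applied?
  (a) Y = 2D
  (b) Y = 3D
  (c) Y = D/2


Checking option (a) Y = 2D:
  D = -1.869 -> Y = -3.739 ✓
  D = -0.986 -> Y = -1.973 ✓
  D = -1.66 -> Y = -3.321 ✓
All samples match this transformation.

(a) 2D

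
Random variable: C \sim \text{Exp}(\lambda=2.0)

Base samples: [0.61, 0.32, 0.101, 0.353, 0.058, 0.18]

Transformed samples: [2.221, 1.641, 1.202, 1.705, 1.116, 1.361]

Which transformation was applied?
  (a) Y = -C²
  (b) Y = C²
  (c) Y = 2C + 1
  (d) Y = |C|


Checking option (c) Y = 2C + 1:
  C = 0.61 -> Y = 2.221 ✓
  C = 0.32 -> Y = 1.641 ✓
  C = 0.101 -> Y = 1.202 ✓
All samples match this transformation.

(c) 2C + 1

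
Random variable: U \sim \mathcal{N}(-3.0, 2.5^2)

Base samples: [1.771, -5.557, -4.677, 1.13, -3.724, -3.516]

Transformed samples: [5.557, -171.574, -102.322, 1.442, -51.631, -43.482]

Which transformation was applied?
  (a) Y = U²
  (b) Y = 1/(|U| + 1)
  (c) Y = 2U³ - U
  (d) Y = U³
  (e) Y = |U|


Checking option (d) Y = U³:
  U = 1.771 -> Y = 5.557 ✓
  U = -5.557 -> Y = -171.574 ✓
  U = -4.677 -> Y = -102.322 ✓
All samples match this transformation.

(d) U³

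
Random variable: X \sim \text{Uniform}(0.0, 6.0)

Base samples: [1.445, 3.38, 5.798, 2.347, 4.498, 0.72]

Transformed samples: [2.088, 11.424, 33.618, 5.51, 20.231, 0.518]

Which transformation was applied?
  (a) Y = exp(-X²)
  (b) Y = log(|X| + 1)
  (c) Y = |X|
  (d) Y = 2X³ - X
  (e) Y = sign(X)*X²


Checking option (e) Y = sign(X)*X²:
  X = 1.445 -> Y = 2.088 ✓
  X = 3.38 -> Y = 11.424 ✓
  X = 5.798 -> Y = 33.618 ✓
All samples match this transformation.

(e) sign(X)*X²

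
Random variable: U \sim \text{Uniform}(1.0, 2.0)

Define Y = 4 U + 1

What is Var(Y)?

For Y = aU + b: Var(Y) = a² * Var(U)
Var(U) = (2 - 1)^2/12 = 0.083333333
Var(Y) = 4² * 0.083333333 = 16 * 0.083333333 = 1.3333333

1.3333333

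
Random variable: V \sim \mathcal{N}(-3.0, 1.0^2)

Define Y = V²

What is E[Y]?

Using E[X²] = Var(X) + (E[X])²:
E[V] = -3
Var(V) = 1.0^2 = 1
E[V²] = 1 + (-3)² = 1 + 9 = 10

10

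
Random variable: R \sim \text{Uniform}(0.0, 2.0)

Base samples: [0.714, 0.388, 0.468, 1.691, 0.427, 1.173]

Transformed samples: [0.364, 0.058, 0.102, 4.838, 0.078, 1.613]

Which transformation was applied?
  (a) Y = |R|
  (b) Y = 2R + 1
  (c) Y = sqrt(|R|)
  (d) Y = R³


Checking option (d) Y = R³:
  R = 0.714 -> Y = 0.364 ✓
  R = 0.388 -> Y = 0.058 ✓
  R = 0.468 -> Y = 0.102 ✓
All samples match this transformation.

(d) R³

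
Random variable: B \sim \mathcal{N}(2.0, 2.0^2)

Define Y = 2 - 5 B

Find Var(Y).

For Y = aB + b: Var(Y) = a² * Var(B)
Var(B) = 2.0^2 = 4
Var(Y) = (-5)² * 4 = 25 * 4 = 100

100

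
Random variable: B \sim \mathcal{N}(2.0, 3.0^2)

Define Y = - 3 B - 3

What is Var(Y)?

For Y = aB + b: Var(Y) = a² * Var(B)
Var(B) = 3.0^2 = 9
Var(Y) = (-3)² * 9 = 9 * 9 = 81

81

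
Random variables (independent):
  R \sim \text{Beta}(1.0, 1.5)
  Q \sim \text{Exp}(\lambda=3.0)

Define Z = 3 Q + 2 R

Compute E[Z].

E[Z] = 2*E[R] + 3*E[Q]
E[R] = 0.4
E[Q] = 0.33333333
E[Z] = 2*0.4 + 3*0.33333333 = 1.8

1.8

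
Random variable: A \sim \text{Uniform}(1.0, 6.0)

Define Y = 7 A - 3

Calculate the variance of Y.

For Y = aA + b: Var(Y) = a² * Var(A)
Var(A) = (6 - 1)^2/12 = 2.0833333
Var(Y) = 7² * 2.0833333 = 49 * 2.0833333 = 102.08333

102.08333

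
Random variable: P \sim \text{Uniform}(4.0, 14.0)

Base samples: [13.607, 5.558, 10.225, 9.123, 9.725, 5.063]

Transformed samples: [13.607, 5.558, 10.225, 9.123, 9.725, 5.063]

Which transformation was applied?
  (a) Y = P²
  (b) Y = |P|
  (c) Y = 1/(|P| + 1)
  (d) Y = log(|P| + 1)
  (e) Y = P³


Checking option (b) Y = |P|:
  P = 13.607 -> Y = 13.607 ✓
  P = 5.558 -> Y = 5.558 ✓
  P = 10.225 -> Y = 10.225 ✓
All samples match this transformation.

(b) |P|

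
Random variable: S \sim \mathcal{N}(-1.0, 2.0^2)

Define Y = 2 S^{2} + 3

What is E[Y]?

E[Y] = 2*E[S²] + 3
E[S] = -1
E[S²] = Var(S) + (E[S])² = 4 + 1 = 5
E[Y] = 2*5 + 3 = 13

13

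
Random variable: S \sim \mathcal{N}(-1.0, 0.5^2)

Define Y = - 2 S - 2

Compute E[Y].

For Y = -2S - 2:
E[Y] = -2 * E[S] - 2
E[S] = -1.0 = -1
E[Y] = -2 * (-1) - 2 = 0

0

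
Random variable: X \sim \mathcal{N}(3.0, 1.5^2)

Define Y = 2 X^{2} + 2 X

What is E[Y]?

E[Y] = 2*E[X²] + 2*E[X]
E[X] = 3
E[X²] = Var(X) + (E[X])² = 2.25 + 9 = 11.25
E[Y] = 2*11.25 + 2*3 = 28.5

28.5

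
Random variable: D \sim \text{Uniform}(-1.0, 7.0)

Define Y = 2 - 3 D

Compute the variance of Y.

For Y = aD + b: Var(Y) = a² * Var(D)
Var(D) = (7 + 1)^2/12 = 5.3333333
Var(Y) = (-3)² * 5.3333333 = 9 * 5.3333333 = 48

48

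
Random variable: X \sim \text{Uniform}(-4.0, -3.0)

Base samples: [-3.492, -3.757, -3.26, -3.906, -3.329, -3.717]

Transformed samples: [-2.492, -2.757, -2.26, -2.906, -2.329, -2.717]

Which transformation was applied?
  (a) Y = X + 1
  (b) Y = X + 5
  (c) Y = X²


Checking option (a) Y = X + 1:
  X = -3.492 -> Y = -2.492 ✓
  X = -3.757 -> Y = -2.757 ✓
  X = -3.26 -> Y = -2.26 ✓
All samples match this transformation.

(a) X + 1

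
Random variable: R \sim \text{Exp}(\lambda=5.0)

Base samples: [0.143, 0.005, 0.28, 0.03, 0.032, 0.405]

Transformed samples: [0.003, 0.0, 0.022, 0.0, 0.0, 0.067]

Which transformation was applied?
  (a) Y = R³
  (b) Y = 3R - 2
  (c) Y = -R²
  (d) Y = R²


Checking option (a) Y = R³:
  R = 0.143 -> Y = 0.003 ✓
  R = 0.005 -> Y = 0.0 ✓
  R = 0.28 -> Y = 0.022 ✓
All samples match this transformation.

(a) R³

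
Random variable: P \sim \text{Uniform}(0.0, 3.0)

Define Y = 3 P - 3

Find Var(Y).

For Y = aP + b: Var(Y) = a² * Var(P)
Var(P) = (3 - 0)^2/12 = 0.75
Var(Y) = 3² * 0.75 = 9 * 0.75 = 6.75

6.75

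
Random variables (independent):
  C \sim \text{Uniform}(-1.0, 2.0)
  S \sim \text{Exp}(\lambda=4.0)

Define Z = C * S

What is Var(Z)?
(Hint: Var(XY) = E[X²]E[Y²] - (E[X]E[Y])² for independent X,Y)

Var(XY) = E[X²]E[Y²] - (E[X]E[Y])²
E[C] = 0.5, Var(C) = 0.75
E[S] = 0.25, Var(S) = 0.0625
E[C²] = 0.75 + 0.5² = 1
E[S²] = 0.0625 + 0.25² = 0.125
Var(Z) = 1*0.125 - (0.5*0.25)²
= 0.125 - 0.015625 = 0.109375

0.109375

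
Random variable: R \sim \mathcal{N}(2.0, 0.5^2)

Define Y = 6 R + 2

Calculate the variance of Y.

For Y = aR + b: Var(Y) = a² * Var(R)
Var(R) = 0.5^2 = 0.25
Var(Y) = 6² * 0.25 = 36 * 0.25 = 9

9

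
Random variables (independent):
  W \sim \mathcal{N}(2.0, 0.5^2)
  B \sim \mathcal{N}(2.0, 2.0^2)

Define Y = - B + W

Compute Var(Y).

For independent RVs: Var(aX + bY) = a²Var(X) + b²Var(Y)
Var(W) = 0.25
Var(B) = 4
Var(Y) = 1²*0.25 + (-1)²*4
= 1*0.25 + 1*4 = 4.25

4.25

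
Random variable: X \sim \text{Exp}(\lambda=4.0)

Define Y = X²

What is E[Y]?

E[X²] = Var(X) + (E[X])² = 0.0625 + 0.0625 = 0.125

0.125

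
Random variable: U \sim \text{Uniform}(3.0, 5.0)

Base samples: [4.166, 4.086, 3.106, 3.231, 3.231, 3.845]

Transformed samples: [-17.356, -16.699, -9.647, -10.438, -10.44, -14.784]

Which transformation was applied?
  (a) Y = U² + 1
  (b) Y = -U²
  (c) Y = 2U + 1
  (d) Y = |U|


Checking option (b) Y = -U²:
  U = 4.166 -> Y = -17.356 ✓
  U = 4.086 -> Y = -16.699 ✓
  U = 3.106 -> Y = -9.647 ✓
All samples match this transformation.

(b) -U²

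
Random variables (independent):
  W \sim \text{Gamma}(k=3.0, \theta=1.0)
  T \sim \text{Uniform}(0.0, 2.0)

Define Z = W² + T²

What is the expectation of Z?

E[Z] = E[W²] + E[T²]
E[W²] = Var(W) + E[W]² = 3 + 9 = 12
E[T²] = Var(T) + E[T]² = 0.33333333 + 1 = 1.3333333
E[Z] = 12 + 1.3333333 = 13.333333

13.333333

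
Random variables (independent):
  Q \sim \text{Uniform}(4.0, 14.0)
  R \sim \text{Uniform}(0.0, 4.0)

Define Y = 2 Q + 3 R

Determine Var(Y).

For independent RVs: Var(aX + bY) = a²Var(X) + b²Var(Y)
Var(Q) = 8.3333333
Var(R) = 1.3333333
Var(Y) = 2²*8.3333333 + 3²*1.3333333
= 4*8.3333333 + 9*1.3333333 = 45.333333

45.333333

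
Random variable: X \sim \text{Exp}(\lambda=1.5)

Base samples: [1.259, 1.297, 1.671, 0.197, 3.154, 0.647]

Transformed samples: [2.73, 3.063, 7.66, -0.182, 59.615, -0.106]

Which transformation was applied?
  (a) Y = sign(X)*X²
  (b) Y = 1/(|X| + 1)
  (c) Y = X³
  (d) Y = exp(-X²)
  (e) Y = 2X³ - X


Checking option (e) Y = 2X³ - X:
  X = 1.259 -> Y = 2.73 ✓
  X = 1.297 -> Y = 3.063 ✓
  X = 1.671 -> Y = 7.66 ✓
All samples match this transformation.

(e) 2X³ - X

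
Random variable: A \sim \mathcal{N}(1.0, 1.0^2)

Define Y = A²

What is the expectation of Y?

E[A²] = Var(A) + (E[A])² = 1 + 1 = 2

2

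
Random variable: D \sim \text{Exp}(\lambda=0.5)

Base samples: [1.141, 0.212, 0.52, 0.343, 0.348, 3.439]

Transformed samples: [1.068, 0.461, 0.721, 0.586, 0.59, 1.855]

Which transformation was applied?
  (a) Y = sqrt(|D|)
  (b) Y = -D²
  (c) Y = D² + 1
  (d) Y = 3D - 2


Checking option (a) Y = sqrt(|D|):
  D = 1.141 -> Y = 1.068 ✓
  D = 0.212 -> Y = 0.461 ✓
  D = 0.52 -> Y = 0.721 ✓
All samples match this transformation.

(a) sqrt(|D|)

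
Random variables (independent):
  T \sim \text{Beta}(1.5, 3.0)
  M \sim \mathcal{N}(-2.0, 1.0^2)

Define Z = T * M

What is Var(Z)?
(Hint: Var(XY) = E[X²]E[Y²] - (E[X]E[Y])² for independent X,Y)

Var(XY) = E[X²]E[Y²] - (E[X]E[Y])²
E[T] = 0.33333333, Var(T) = 0.04040404
E[M] = -2, Var(M) = 1
E[T²] = 0.04040404 + 0.33333333² = 0.15151515
E[M²] = 1 + (-2)² = 5
Var(Z) = 0.15151515*5 - (0.33333333*(-2))²
= 0.75757576 - 0.44444444 = 0.31313131

0.31313131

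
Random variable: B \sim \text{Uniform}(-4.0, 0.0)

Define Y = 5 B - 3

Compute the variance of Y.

For Y = aB + b: Var(Y) = a² * Var(B)
Var(B) = (0 + 4)^2/12 = 1.3333333
Var(Y) = 5² * 1.3333333 = 25 * 1.3333333 = 33.333333

33.333333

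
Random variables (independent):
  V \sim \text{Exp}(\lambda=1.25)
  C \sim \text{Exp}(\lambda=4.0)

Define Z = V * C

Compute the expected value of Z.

For independent RVs: E[XY] = E[X]*E[Y]
E[V] = 0.8
E[C] = 0.25
E[Z] = 0.8 * 0.25 = 0.2

0.2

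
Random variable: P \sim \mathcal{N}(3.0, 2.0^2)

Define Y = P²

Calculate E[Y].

E[P²] = Var(P) + (E[P])² = 4 + 9 = 13

13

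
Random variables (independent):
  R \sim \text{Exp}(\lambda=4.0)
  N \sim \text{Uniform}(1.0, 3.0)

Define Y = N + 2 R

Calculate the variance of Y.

For independent RVs: Var(aX + bY) = a²Var(X) + b²Var(Y)
Var(R) = 0.0625
Var(N) = 0.33333333
Var(Y) = 2²*0.0625 + 1²*0.33333333
= 4*0.0625 + 1*0.33333333 = 0.58333333

0.58333333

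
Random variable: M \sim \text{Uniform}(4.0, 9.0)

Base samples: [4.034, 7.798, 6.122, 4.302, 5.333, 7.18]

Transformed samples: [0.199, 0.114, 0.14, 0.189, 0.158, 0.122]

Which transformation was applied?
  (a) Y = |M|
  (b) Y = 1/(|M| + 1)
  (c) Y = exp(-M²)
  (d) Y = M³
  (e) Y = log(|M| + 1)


Checking option (b) Y = 1/(|M| + 1):
  M = 4.034 -> Y = 0.199 ✓
  M = 7.798 -> Y = 0.114 ✓
  M = 6.122 -> Y = 0.14 ✓
All samples match this transformation.

(b) 1/(|M| + 1)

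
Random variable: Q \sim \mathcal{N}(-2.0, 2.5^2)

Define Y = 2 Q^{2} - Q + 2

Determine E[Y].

E[Y] = 2*E[Q²] - 1*E[Q] + 2
E[Q] = -2
E[Q²] = Var(Q) + (E[Q])² = 6.25 + 4 = 10.25
E[Y] = 2*10.25 - 1*(-2) + 2 = 24.5

24.5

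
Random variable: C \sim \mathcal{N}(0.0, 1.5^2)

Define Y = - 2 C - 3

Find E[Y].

For Y = -2C - 3:
E[Y] = -2 * E[C] - 3
E[C] = 0.0 = 0
E[Y] = -2 * 0 - 3 = -3

-3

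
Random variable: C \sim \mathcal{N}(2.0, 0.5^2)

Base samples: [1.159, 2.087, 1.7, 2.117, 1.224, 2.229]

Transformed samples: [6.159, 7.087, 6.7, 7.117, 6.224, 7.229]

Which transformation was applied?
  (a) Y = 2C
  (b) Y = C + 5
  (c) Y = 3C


Checking option (b) Y = C + 5:
  C = 1.159 -> Y = 6.159 ✓
  C = 2.087 -> Y = 7.087 ✓
  C = 1.7 -> Y = 6.7 ✓
All samples match this transformation.

(b) C + 5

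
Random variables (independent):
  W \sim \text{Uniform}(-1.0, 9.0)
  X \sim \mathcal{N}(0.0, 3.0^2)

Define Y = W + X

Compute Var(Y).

For independent RVs: Var(aX + bY) = a²Var(X) + b²Var(Y)
Var(W) = 8.3333333
Var(X) = 9
Var(Y) = 1²*8.3333333 + 1²*9
= 1*8.3333333 + 1*9 = 17.333333

17.333333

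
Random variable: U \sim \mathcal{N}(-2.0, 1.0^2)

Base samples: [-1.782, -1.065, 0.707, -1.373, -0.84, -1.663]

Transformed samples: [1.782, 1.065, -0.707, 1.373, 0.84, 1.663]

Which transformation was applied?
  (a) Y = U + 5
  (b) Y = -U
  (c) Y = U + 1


Checking option (b) Y = -U:
  U = -1.782 -> Y = 1.782 ✓
  U = -1.065 -> Y = 1.065 ✓
  U = 0.707 -> Y = -0.707 ✓
All samples match this transformation.

(b) -U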